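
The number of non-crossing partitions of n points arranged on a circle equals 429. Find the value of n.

7

Non-crossing partitions of [n] are counted by C_n, and C_7 = 429.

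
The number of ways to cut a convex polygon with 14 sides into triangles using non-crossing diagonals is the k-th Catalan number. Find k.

A convex 14-gon is triangulated into 12 triangles, and the number of such triangulations is the Catalan number C_{14−2} = C_12.

12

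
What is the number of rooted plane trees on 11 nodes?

Rooted ordered (plane) trees on m nodes have m−1 edges and are counted by C_{m−1}; m = 11 gives C_10.
C_10 = C_9 · 2(2·9+1)/(9+2) = 4862 · 38/11 = 16796.

16796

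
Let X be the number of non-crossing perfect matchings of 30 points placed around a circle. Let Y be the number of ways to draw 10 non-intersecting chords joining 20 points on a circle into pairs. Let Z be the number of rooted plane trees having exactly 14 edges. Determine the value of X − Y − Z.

7003609

Pairing 30 circle points by 15 non-crossing chords gives C_15 matchings. So X = C_15 = 9694845.
Non-crossing perfect matchings of 2n points on a circle are counted by C_n; with 20 points, n = 10. So Y = C_10 = 16796.
A rooted plane tree with 14 edges has 15 nodes, and the count is C_14. So Z = C_14 = 2674440.
X − Y − Z = 9694845 − 16796 − 2674440 = 7003609.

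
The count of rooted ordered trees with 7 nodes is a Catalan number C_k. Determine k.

Rooted ordered (plane) trees on m nodes have m−1 edges and are counted by C_{m−1}; m = 7 gives C_6.

6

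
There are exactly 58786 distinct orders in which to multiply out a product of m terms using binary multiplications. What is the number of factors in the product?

12

Parenthesizations of m factors are counted by C_{m−1}. The Catalan number equal to 58786 is C_11.
So the index is 11, and the number of factors is 11 + 1 = 12.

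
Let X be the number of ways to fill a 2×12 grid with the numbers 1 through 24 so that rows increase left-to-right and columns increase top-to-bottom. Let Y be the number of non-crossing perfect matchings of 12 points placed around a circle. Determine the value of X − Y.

207880

Standard Young tableaux of shape 2×n are counted by C_n; here n = 12. So X = C_12 = 208012.
Non-crossing perfect matchings of 2n points on a circle are counted by C_n; with 12 points, n = 6. So Y = C_6 = 132.
X − Y = 208012 − 132 = 207880.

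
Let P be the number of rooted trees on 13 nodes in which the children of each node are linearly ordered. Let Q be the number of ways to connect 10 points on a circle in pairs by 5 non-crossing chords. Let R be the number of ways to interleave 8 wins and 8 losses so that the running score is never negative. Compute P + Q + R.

A rooted plane tree on 13 nodes has 12 edges, and such trees are counted by C_12. So P = C_12 = 208012.
Non-crossing perfect matchings of 2n points on a circle are counted by C_n; with 10 points, n = 5. So Q = C_5 = 42.
Ballot sequences with n votes each where one side never trails are Dyck words, counted by C_n; here n = 8. So R = C_8 = 1430.
P + Q + R = 208012 + 42 + 1430 = 209484.

209484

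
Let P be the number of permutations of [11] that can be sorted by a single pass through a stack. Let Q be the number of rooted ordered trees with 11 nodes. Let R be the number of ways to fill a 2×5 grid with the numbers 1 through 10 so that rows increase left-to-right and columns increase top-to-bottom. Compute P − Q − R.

Stack-sortable permutations are exactly the 231-avoiding ones, counted by C_n; here n = 11. So P = C_11 = 58786.
Rooted ordered (plane) trees on m nodes have m−1 edges and are counted by C_{m−1}; m = 11 gives C_10. So Q = C_10 = 16796.
By the hook-length formula (or a Dyck-path bijection), SYT of shape 2×5 number C_5. So R = C_5 = 42.
P − Q − R = 58786 − 16796 − 42 = 41948.

41948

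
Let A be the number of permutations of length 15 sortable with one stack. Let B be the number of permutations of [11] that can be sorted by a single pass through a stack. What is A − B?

9636059

Stack-sortable permutations are exactly the 231-avoiding ones, counted by C_n; here n = 15. So A = C_15 = 9694845.
By Knuth's characterisation, the stack-sortable permutations of length 11 are the 231-avoiders, numbering C_11. So B = C_11 = 58786.
A − B = 9694845 − 58786 = 9636059.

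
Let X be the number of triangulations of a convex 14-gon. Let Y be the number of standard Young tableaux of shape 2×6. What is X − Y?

A convex 14-gon is triangulated into 12 triangles, and the number of such triangulations is the Catalan number C_{14−2} = C_12. So X = C_12 = 208012.
By the hook-length formula (or a Dyck-path bijection), SYT of shape 2×6 number C_6. So Y = C_6 = 132.
X − Y = 208012 − 132 = 207880.

207880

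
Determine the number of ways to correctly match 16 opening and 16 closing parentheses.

Balanced strings of n pairs of brackets are counted by C_n; here n = 16.
C_16 = 35357670.

35357670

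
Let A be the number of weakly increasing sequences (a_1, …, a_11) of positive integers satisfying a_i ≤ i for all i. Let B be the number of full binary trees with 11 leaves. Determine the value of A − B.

41990

Such sub-staircase sequences of length n are counted by C_n; here n = 11. So A = C_11 = 58786.
Full binary trees with 11 leaves have 11−1 = 10 internal nodes, so there are C_10 of them. So B = C_10 = 16796.
A − B = 58786 − 16796 = 41990.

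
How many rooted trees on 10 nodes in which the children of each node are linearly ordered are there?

4862

A rooted plane tree on 10 nodes has 9 edges, and such trees are counted by C_9.
C_9 = 4862.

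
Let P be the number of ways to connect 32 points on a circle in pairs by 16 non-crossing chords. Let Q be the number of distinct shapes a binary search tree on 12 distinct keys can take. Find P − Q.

35149658

Pairing 32 circle points by 16 non-crossing chords gives C_16 matchings. So P = C_16 = 35357670.
Binary trees (left/right distinguished) on n nodes are counted by C_n; here n = 12. So Q = C_12 = 208012.
P − Q = 35357670 − 208012 = 35149658.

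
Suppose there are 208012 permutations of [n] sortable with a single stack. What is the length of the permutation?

12

Stack-sortable permutations of [n] are counted by C_n. Since C_12 = 208012, the index is 12.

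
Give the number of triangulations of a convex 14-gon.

208012

A convex 14-gon is triangulated into 12 triangles, and the number of such triangulations is the Catalan number C_{14−2} = C_12.
C_12 = C_11 · 2(2·11+1)/(11+2) = 58786 · 46/13 = 208012.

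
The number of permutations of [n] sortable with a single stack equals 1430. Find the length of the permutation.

Stack-sortable permutations of [n] are counted by C_n. Since C_8 = 1430, the index is 8.

8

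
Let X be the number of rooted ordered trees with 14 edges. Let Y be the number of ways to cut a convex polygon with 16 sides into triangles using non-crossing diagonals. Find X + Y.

5348880

Rooted ordered trees with n edges are counted by C_n; here n = 14. So X = C_14 = 2674440.
Triangulations of a convex m-gon are counted by C_{m−2}; with m = 16 this is C_14. So Y = C_14 = 2674440.
X + Y = 2674440 + 2674440 = 5348880.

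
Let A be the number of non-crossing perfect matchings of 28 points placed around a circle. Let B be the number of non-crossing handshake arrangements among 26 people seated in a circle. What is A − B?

1931540

Pairing 28 circle points by 14 non-crossing chords gives C_14 matchings. So A = C_14 = 2674440.
Non-crossing handshake pairings of 2n people are counted by C_n; 26 people gives n = 13. So B = C_13 = 742900.
A − B = 2674440 − 742900 = 1931540.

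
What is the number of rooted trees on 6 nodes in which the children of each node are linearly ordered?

Rooted ordered (plane) trees on m nodes have m−1 edges and are counted by C_{m−1}; m = 6 gives C_5.
C_5 = C(10,5)/6 = 252/6 = 42.

42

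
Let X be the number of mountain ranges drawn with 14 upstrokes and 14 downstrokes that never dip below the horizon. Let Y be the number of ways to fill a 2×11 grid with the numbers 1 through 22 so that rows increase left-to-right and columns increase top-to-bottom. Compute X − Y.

2615654

Paths of 14 up- and 14 down-steps that never dip below the axis are Dyck paths; their count is C_14. So X = C_14 = 2674440.
Standard Young tableaux of shape 2×n are counted by C_n; here n = 11. So Y = C_11 = 58786.
X − Y = 2674440 − 58786 = 2615654.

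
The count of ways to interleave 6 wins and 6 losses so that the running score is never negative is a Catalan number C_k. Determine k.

6

Reading a vote for the leader as '(' and for the other as ')' turns such a sequence into a balanced string of 6 pairs, so the count is C_6.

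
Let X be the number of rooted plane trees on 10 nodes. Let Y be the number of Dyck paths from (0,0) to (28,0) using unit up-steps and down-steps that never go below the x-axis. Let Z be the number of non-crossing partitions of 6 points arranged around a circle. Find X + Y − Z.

A rooted plane tree on 10 nodes has 9 edges, and such trees are counted by C_9. So X = C_9 = 4862.
Paths of 14 up- and 14 down-steps that never dip below the axis are Dyck paths; their count is C_14. So Y = C_14 = 2674440.
Non-crossing partitions of an n-element set are counted by C_n; here n = 6. So Z = C_6 = 132.
X + Y − Z = 4862 + 2674440 − 132 = 2679170.

2679170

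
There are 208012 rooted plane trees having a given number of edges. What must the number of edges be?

Rooted ordered trees with n edges are counted by C_n. The Catalan number equal to 208012 is C_12.

12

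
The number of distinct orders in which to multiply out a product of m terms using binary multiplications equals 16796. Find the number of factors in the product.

Parenthesizations of m factors are counted by C_{m−1}; 16796 = C_10.
So the index is 10, and the number of factors is 10 + 1 = 11.

11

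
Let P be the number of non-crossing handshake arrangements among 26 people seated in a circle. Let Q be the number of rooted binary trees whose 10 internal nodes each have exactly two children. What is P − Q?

726104

With 26 = 2·13 people, non-crossing handshake pairings are non-crossing perfect matchings on a circle, counted by C_13. So P = C_13 = 742900.
Full binary trees with n internal nodes are counted by C_n; here n = 10. So Q = C_10 = 16796.
P − Q = 742900 − 16796 = 726104.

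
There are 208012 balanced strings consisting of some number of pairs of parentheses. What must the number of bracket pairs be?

12

Balanced strings of n bracket-pairs are counted by C_n; 208012 = C_12.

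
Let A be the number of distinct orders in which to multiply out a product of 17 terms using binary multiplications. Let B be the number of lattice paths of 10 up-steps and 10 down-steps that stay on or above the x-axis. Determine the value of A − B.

Ways to associate a product of 17 factors correspond to binary trees on 17 leaves, so the count is C_16. So A = C_16 = 35357670.
Paths of 10 up- and 10 down-steps that never dip below the axis are Dyck paths; their count is C_10. So B = C_10 = 16796.
A − B = 35357670 − 16796 = 35340874.

35340874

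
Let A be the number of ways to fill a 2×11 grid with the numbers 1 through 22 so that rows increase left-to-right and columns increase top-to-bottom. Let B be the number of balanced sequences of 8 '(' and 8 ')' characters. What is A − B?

57356

Standard Young tableaux of shape 2×n are counted by C_n; here n = 11. So A = C_11 = 58786.
A balanced arrangement of 8 bracket pairs is a Dyck word of semilength 8, so the count is C_8. So B = C_8 = 1430.
A − B = 58786 − 1430 = 57356.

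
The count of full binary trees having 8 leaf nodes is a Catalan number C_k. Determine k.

7

Full binary trees with 8 leaves have 8−1 = 7 internal nodes, so there are C_7 of them.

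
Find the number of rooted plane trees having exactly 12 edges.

208012

Rooted ordered trees with n edges are counted by C_n; here n = 12.
C_12 = C(24,12)/13 = 2704156/13 = 208012.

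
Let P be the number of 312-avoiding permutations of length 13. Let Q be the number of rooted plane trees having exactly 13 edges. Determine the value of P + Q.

For any fixed pattern of length 3, the pattern-avoiding permutations of [13] number C_13. So P = C_13 = 742900.
A rooted plane tree with 13 edges has 14 nodes, and the count is C_13. So Q = C_13 = 742900.
P + Q = 742900 + 742900 = 1485800.

1485800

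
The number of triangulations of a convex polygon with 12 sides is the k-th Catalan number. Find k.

The number of triangulations of a 12-gon is the Catalan number C_10 (index = sides − 2).

10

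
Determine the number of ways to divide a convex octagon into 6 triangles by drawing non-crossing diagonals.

132

A convex 8-gon is triangulated into 6 triangles, and the number of such triangulations is the Catalan number C_{8−2} = C_6.
C_6 = C(12,6)/7 = 924/7 = 132.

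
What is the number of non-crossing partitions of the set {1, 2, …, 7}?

Non-crossing partitions of an n-element set are counted by C_n; here n = 7.
C_7 = C(14,7)/8 = 3432/8 = 429.

429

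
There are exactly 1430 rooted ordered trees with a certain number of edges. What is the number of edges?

8

Rooted ordered trees with n edges are counted by C_n, and C_8 = 1430.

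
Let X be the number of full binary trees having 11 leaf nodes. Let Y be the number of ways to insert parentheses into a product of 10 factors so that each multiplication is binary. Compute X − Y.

Full binary trees with 11 leaves have 11−1 = 10 internal nodes, so there are C_10 of them. So X = C_10 = 16796.
Parenthesizations of m factors correspond to full binary trees with m leaves, counted by C_{m−1}; m = 10 gives C_9. So Y = C_9 = 4862.
X − Y = 16796 − 4862 = 11934.

11934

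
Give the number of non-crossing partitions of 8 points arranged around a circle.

1430

The non-crossing partitions of [8] form a lattice of size C_8.
C_8 = C(16,8)/9 = 12870/9 = 1430.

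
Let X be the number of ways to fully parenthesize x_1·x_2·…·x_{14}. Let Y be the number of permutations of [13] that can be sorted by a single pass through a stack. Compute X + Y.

Parenthesizations of m factors correspond to full binary trees with m leaves, counted by C_{m−1}; m = 14 gives C_13. So X = C_13 = 742900.
Stack-sortable permutations are exactly the 231-avoiding ones, counted by C_n; here n = 13. So Y = C_13 = 742900.
X + Y = 742900 + 742900 = 1485800.

1485800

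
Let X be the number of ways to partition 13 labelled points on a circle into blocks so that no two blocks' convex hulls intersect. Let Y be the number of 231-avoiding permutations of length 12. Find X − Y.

534888

The non-crossing partitions of [13] form a lattice of size C_13. So X = C_13 = 742900.
For any fixed pattern of length 3, the pattern-avoiding permutations of [12] number C_12. So Y = C_12 = 208012.
X − Y = 742900 − 208012 = 534888.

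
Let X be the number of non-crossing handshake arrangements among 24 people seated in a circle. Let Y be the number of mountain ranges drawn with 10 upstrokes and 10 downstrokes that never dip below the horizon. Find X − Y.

With 24 = 2·12 people, non-crossing handshake pairings are non-crossing perfect matchings on a circle, counted by C_12. So X = C_12 = 208012.
Dyck paths of semilength n (length 2n) are counted by C_n; here n = 10. So Y = C_10 = 16796.
X − Y = 208012 − 16796 = 191216.

191216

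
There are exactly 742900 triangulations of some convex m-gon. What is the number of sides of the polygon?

Triangulations of a convex m-gon are counted by C_{m−2}, and C_13 = 742900.
So m − 2 = 13, giving m = 15 sides.

15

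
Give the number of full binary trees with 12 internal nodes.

The number of full binary trees on 12 internal nodes is the Catalan number C_12.
C_12 = C_11 · 2(2·11+1)/(11+2) = 58786 · 46/13 = 208012.

208012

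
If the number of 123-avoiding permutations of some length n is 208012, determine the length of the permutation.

12

Permutations of [n] avoiding a fixed length-3 pattern are counted by C_n, and C_12 = 208012.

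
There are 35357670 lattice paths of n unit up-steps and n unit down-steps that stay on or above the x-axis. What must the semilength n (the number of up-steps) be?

16

Dyck paths of semilength n are counted by C_n. The Catalan number equal to 35357670 is C_16.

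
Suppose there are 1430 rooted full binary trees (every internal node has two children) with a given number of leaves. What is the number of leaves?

Full binary trees with L leaves are counted by C_{L−1}. The Catalan number equal to 1430 is C_8.
So the index is 8, and the number of leaves is 8 + 1 = 9.

9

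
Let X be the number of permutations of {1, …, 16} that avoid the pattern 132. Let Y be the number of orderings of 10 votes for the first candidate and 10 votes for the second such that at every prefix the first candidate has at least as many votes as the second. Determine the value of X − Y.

For any fixed pattern of length 3, the pattern-avoiding permutations of [16] number C_16. So X = C_16 = 35357670.
Ballot sequences with n votes each where one side never trails are Dyck words, counted by C_n; here n = 10. So Y = C_10 = 16796.
X − Y = 35357670 − 16796 = 35340874.

35340874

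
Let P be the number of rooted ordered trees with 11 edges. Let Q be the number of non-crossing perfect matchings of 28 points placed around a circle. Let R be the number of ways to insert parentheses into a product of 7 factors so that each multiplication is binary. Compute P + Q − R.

2733094

Rooted ordered trees with n edges are counted by C_n; here n = 11. So P = C_11 = 58786.
Non-crossing perfect matchings of 2n points on a circle are counted by C_n; with 28 points, n = 14. So Q = C_14 = 2674440.
Ways to associate a product of 7 factors correspond to binary trees on 7 leaves, so the count is C_6. So R = C_6 = 132.
P + Q − R = 58786 + 2674440 − 132 = 2733094.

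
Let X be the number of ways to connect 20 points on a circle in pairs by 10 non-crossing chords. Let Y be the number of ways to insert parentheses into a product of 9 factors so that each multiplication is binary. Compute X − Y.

Pairing 20 circle points by 10 non-crossing chords gives C_10 matchings. So X = C_10 = 16796.
Ways to associate a product of 9 factors correspond to binary trees on 9 leaves, so the count is C_8. So Y = C_8 = 1430.
X − Y = 16796 − 1430 = 15366.

15366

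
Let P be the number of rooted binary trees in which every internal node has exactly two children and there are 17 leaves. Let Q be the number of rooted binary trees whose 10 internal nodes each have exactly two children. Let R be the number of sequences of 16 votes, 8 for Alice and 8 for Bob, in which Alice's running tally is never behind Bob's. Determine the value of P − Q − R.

Full binary trees with 17 leaves have 17−1 = 16 internal nodes, so there are C_16 of them. So P = C_16 = 35357670.
The number of full binary trees on 10 internal nodes is the Catalan number C_10. So Q = C_10 = 16796.
Ballot sequences with n votes each where one side never trails are Dyck words, counted by C_n; here n = 8. So R = C_8 = 1430.
P − Q − R = 35357670 − 16796 − 1430 = 35339444.

35339444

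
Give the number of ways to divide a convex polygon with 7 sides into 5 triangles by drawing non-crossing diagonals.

42

The number of triangulations of a 7-gon is the Catalan number C_5 (index = sides − 2).
C_5 = C(10,5)/6 = 252/6 = 42.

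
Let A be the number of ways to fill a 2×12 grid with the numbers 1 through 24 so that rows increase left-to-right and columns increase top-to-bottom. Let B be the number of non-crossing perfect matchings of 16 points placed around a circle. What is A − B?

206582

Standard Young tableaux of shape 2×n are counted by C_n; here n = 12. So A = C_12 = 208012.
Non-crossing perfect matchings of 2n points on a circle are counted by C_n; with 16 points, n = 8. So B = C_8 = 1430.
A − B = 208012 − 1430 = 206582.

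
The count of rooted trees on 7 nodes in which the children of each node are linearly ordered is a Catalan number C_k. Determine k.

6

A rooted plane tree on 7 nodes has 6 edges, and such trees are counted by C_6.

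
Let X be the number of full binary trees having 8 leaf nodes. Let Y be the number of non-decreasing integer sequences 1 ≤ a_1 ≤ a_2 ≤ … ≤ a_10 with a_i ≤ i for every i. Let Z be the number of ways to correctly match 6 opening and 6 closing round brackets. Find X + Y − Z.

A full binary tree with L leaves has L−1 internal nodes and is counted by C_{L−1}; L = 8 gives C_7. So X = C_7 = 429.
Weakly increasing sequences with a_i ≤ i biject with Dyck paths of semilength 10, so there are C_10. So Y = C_10 = 16796.
With 6 pairs the number of balanced bracket strings is the Catalan number C_6. So Z = C_6 = 132.
X + Y − Z = 429 + 16796 − 132 = 17093.

17093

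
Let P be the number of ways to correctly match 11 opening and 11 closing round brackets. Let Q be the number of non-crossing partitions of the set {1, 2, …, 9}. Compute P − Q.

A balanced arrangement of 11 bracket pairs is a Dyck word of semilength 11, so the count is C_11. So P = C_11 = 58786.
Non-crossing partitions of an n-element set are counted by C_n; here n = 9. So Q = C_9 = 4862.
P − Q = 58786 − 4862 = 53924.

53924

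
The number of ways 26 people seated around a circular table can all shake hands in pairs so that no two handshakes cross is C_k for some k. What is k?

Non-crossing handshake pairings of 2n people are counted by C_n; 26 people gives n = 13.

13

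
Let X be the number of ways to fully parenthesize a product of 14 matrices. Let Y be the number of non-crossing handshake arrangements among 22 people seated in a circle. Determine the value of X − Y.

Ways to associate a product of 14 factors correspond to binary trees on 14 leaves, so the count is C_13. So X = C_13 = 742900.
Non-crossing handshake pairings of 2n people are counted by C_n; 22 people gives n = 11. So Y = C_11 = 58786.
X − Y = 742900 − 58786 = 684114.

684114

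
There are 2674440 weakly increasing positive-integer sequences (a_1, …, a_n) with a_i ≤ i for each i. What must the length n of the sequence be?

14

Such sub-staircase sequences of length n are counted by C_n. Since C_14 = 2674440, the index is 14.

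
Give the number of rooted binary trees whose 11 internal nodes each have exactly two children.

Full binary trees with n internal nodes are counted by C_n; here n = 11.
C_11 = C(22,11)/12 = 705432/12 = 58786.

58786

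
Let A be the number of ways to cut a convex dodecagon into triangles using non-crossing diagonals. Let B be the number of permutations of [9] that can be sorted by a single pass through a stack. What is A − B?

The number of triangulations of a 12-gon is the Catalan number C_10 (index = sides − 2). So A = C_10 = 16796.
Stack-sortable permutations are exactly the 231-avoiding ones, counted by C_n; here n = 9. So B = C_9 = 4862.
A − B = 16796 − 4862 = 11934.

11934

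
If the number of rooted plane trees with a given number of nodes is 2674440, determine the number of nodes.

Rooted ordered trees on m nodes are counted by C_{m−1}. Since C_14 = 2674440, the index is 14.
So the index is 14, and the number of nodes is 14 + 1 = 15.

15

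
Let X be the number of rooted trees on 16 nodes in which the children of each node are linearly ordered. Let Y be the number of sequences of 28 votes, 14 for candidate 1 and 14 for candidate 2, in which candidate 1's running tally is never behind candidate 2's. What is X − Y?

7020405

A rooted plane tree on 16 nodes has 15 edges, and such trees are counted by C_15. So X = C_15 = 9694845.
Ballot sequences with n votes each where one side never trails are Dyck words, counted by C_n; here n = 14. So Y = C_14 = 2674440.
X − Y = 9694845 − 2674440 = 7020405.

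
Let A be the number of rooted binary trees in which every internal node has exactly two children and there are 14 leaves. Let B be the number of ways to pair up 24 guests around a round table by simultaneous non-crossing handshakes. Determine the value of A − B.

Full binary trees with 14 leaves have 14−1 = 13 internal nodes, so there are C_13 of them. So A = C_13 = 742900.
With 24 = 2·12 people, non-crossing handshake pairings are non-crossing perfect matchings on a circle, counted by C_12. So B = C_12 = 208012.
A − B = 742900 − 208012 = 534888.

534888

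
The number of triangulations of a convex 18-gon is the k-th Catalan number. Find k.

16

Triangulations of a convex m-gon are counted by C_{m−2}; with m = 18 this is C_16.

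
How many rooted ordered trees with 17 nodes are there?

35357670

A rooted plane tree on 17 nodes has 16 edges, and such trees are counted by C_16.
C_16 = C(32,16)/17 = 601080390/17 = 35357670.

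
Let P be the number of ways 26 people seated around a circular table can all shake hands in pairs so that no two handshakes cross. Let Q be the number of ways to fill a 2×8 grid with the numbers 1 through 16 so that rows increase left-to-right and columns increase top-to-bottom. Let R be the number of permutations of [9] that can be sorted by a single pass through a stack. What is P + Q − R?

739468

With 26 = 2·13 people, non-crossing handshake pairings are non-crossing perfect matchings on a circle, counted by C_13. So P = C_13 = 742900.
By the hook-length formula (or a Dyck-path bijection), SYT of shape 2×8 number C_8. So Q = C_8 = 1430.
Stack-sortable permutations are exactly the 231-avoiding ones, counted by C_n; here n = 9. So R = C_9 = 4862.
P + Q − R = 742900 + 1430 − 4862 = 739468.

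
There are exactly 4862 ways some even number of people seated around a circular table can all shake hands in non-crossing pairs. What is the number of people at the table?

Non-crossing handshake pairings of 2n people are counted by C_n. The Catalan number equal to 4862 is C_9.
So n = 9, and there are 2n = 18 people.

18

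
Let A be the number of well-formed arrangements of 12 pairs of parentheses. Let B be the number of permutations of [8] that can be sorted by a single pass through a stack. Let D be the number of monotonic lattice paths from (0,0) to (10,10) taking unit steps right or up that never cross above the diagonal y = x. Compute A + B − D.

A balanced arrangement of 12 bracket pairs is a Dyck word of semilength 12, so the count is C_12. So A = C_12 = 208012.
By Knuth's characterisation, the stack-sortable permutations of length 8 are the 231-avoiders, numbering C_8. So B = C_8 = 1430.
Sub-diagonal monotone paths from (0,0) to (10,10) biject with Dyck paths of semilength 10, giving C_10. So D = C_10 = 16796.
A + B − D = 208012 + 1430 − 16796 = 192646.

192646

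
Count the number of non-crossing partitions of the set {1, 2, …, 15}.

9694845

The non-crossing partitions of [15] form a lattice of size C_15.
C_15 = C(30,15)/16 = 155117520/16 = 9694845.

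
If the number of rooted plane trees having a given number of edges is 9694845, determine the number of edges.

15

Rooted ordered trees with n edges are counted by C_n. Since C_15 = 9694845, the index is 15.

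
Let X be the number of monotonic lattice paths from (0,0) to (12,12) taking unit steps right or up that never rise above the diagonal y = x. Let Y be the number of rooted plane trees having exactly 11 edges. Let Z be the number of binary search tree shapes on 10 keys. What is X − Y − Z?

Sub-diagonal monotone paths from (0,0) to (12,12) biject with Dyck paths of semilength 12, giving C_12. So X = C_12 = 208012.
Rooted ordered trees with n edges are counted by C_n; here n = 11. So Y = C_11 = 58786.
Binary trees (left/right distinguished) on n nodes are counted by C_n; here n = 10. So Z = C_10 = 16796.
X − Y − Z = 208012 − 58786 − 16796 = 132430.

132430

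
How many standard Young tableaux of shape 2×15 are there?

9694845

Standard Young tableaux of shape 2×n are counted by C_n; here n = 15.
C_15 = C(30,15)/16 = 155117520/16 = 9694845.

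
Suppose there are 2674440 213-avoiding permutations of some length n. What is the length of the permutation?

Permutations of [n] avoiding a fixed length-3 pattern are counted by C_n. The Catalan number equal to 2674440 is C_14.

14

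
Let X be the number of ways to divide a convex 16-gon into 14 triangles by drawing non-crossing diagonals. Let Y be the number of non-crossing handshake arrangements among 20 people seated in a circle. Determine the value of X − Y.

2657644

Triangulations of a convex m-gon are counted by C_{m−2}; with m = 16 this is C_14. So X = C_14 = 2674440.
Non-crossing handshake pairings of 2n people are counted by C_n; 20 people gives n = 10. So Y = C_10 = 16796.
X − Y = 2674440 − 16796 = 2657644.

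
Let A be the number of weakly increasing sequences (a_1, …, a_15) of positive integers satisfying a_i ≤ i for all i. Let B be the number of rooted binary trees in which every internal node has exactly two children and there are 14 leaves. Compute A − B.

Such sub-staircase sequences of length n are counted by C_n; here n = 15. So A = C_15 = 9694845.
Full binary trees with 14 leaves have 14−1 = 13 internal nodes, so there are C_13 of them. So B = C_13 = 742900.
A − B = 9694845 − 742900 = 8951945.

8951945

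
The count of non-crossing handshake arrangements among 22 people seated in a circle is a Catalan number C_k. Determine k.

11

With 22 = 2·11 people, non-crossing handshake pairings are non-crossing perfect matchings on a circle, counted by C_11.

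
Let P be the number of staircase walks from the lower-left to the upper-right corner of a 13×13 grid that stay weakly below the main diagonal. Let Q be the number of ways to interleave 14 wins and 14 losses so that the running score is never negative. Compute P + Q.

3417340

Monotone paths in an n×n grid that stay weakly below the diagonal are counted by C_n; here n = 13. So P = C_13 = 742900.
Ballot sequences with n votes each where one side never trails are Dyck words, counted by C_n; here n = 14. So Q = C_14 = 2674440.
P + Q = 742900 + 2674440 = 3417340.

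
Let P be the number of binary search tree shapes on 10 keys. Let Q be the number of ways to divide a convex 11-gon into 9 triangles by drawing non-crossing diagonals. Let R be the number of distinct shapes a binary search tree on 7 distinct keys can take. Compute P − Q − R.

11505

There are C_n binary search tree shapes on n keys; with n = 10 that is C_10. So P = C_10 = 16796.
A convex 11-gon is triangulated into 9 triangles, and the number of such triangulations is the Catalan number C_{11−2} = C_9. So Q = C_9 = 4862.
Binary trees (left/right distinguished) on n nodes are counted by C_n; here n = 7. So R = C_7 = 429.
P − Q − R = 16796 − 4862 − 429 = 11505.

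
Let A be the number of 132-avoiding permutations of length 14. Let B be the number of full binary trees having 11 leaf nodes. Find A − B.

2657644

Permutations of [n] avoiding any single length-3 pattern are counted by C_n; here n = 14. So A = C_14 = 2674440.
A full binary tree with L leaves has L−1 internal nodes and is counted by C_{L−1}; L = 11 gives C_10. So B = C_10 = 16796.
A − B = 2674440 − 16796 = 2657644.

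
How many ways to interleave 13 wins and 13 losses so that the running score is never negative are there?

742900

Reading a vote for the leader as '(' and for the other as ')' turns such a sequence into a balanced string of 13 pairs, so the count is C_13.
C_13 = 742900.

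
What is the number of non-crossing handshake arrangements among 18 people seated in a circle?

4862

With 18 = 2·9 people, non-crossing handshake pairings are non-crossing perfect matchings on a circle, counted by C_9.
C_9 = C_8 · 2(2·8+1)/(8+2) = 1430 · 34/10 = 4862.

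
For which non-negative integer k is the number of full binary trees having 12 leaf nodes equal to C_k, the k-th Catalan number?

11

Full binary trees with 12 leaves have 12−1 = 11 internal nodes, so there are C_11 of them.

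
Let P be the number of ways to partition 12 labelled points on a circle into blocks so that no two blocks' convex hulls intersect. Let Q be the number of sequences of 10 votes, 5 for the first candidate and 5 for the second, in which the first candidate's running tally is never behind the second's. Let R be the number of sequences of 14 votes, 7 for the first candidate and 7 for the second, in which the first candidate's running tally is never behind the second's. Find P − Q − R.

207541

The non-crossing partitions of [12] form a lattice of size C_12. So P = C_12 = 208012.
Reading a vote for the leader as '(' and for the other as ')' turns such a sequence into a balanced string of 5 pairs, so the count is C_5. So Q = C_5 = 42.
Ballot sequences with n votes each where one side never trails are Dyck words, counted by C_n; here n = 7. So R = C_7 = 429.
P − Q − R = 208012 − 42 − 429 = 207541.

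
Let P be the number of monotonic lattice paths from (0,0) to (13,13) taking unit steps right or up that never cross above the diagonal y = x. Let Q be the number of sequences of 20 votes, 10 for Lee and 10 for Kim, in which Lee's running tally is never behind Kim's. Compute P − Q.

726104

Sub-diagonal monotone paths from (0,0) to (13,13) biject with Dyck paths of semilength 13, giving C_13. So P = C_13 = 742900.
Ballot sequences with n votes each where one side never trails are Dyck words, counted by C_n; here n = 10. So Q = C_10 = 16796.
P − Q = 742900 − 16796 = 726104.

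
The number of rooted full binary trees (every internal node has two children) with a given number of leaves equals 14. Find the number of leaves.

Full binary trees with L leaves are counted by C_{L−1}, and C_4 = 14.
So the index is 4, and the number of leaves is 4 + 1 = 5.

5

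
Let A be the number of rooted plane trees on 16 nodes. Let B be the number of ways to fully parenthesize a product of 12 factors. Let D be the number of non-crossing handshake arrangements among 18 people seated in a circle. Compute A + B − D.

Rooted ordered (plane) trees on m nodes have m−1 edges and are counted by C_{m−1}; m = 16 gives C_15. So A = C_15 = 9694845.
Parenthesizations of m factors correspond to full binary trees with m leaves, counted by C_{m−1}; m = 12 gives C_11. So B = C_11 = 58786.
Non-crossing handshake pairings of 2n people are counted by C_n; 18 people gives n = 9. So D = C_9 = 4862.
A + B − D = 9694845 + 58786 − 4862 = 9748769.

9748769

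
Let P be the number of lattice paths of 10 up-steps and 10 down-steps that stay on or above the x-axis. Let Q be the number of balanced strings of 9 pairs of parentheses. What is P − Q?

11934

Dyck paths of semilength n (length 2n) are counted by C_n; here n = 10. So P = C_10 = 16796.
With 9 pairs the number of balanced bracket strings is the Catalan number C_9. So Q = C_9 = 4862.
P − Q = 16796 − 4862 = 11934.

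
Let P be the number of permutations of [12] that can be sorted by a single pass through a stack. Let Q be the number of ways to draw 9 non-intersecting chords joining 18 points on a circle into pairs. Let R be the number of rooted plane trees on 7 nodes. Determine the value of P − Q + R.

203282

By Knuth's characterisation, the stack-sortable permutations of length 12 are the 231-avoiders, numbering C_12. So P = C_12 = 208012.
Pairing 18 circle points by 9 non-crossing chords gives C_9 matchings. So Q = C_9 = 4862.
A rooted plane tree on 7 nodes has 6 edges, and such trees are counted by C_6. So R = C_6 = 132.
P − Q + R = 208012 − 4862 + 132 = 203282.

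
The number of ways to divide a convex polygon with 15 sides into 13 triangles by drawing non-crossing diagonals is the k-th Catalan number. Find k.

A convex 15-gon is triangulated into 13 triangles, and the number of such triangulations is the Catalan number C_{15−2} = C_13.

13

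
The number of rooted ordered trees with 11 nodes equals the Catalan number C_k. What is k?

Rooted ordered (plane) trees on m nodes have m−1 edges and are counted by C_{m−1}; m = 11 gives C_10.

10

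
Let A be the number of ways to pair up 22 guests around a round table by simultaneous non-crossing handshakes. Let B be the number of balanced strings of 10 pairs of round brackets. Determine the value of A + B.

75582

With 22 = 2·11 people, non-crossing handshake pairings are non-crossing perfect matchings on a circle, counted by C_11. So A = C_11 = 58786.
With 10 pairs the number of balanced bracket strings is the Catalan number C_10. So B = C_10 = 16796.
A + B = 58786 + 16796 = 75582.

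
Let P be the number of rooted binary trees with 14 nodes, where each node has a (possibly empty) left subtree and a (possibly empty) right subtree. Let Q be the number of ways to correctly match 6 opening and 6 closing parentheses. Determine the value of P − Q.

2674308

Rooted binary trees with 14 nodes (each child slot possibly empty) number C_14. So P = C_14 = 2674440.
With 6 pairs the number of balanced bracket strings is the Catalan number C_6. So Q = C_6 = 132.
P − Q = 2674440 − 132 = 2674308.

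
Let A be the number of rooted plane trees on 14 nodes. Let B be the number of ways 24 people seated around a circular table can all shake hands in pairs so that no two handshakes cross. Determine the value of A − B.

A rooted plane tree on 14 nodes has 13 edges, and such trees are counted by C_13. So A = C_13 = 742900.
Non-crossing handshake pairings of 2n people are counted by C_n; 24 people gives n = 12. So B = C_12 = 208012.
A − B = 742900 − 208012 = 534888.

534888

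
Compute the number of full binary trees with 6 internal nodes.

The number of full binary trees on 6 internal nodes is the Catalan number C_6.
C_6 = C(12,6)/7 = 924/7 = 132.

132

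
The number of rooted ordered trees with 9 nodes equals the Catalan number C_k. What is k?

A rooted plane tree on 9 nodes has 8 edges, and such trees are counted by C_8.

8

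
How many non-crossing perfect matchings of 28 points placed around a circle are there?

Pairing 28 circle points by 14 non-crossing chords gives C_14 matchings.
C_14 = 2674440.

2674440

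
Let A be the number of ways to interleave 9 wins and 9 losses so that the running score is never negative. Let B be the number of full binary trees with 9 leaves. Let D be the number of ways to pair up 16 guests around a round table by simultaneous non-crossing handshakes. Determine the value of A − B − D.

Ballot sequences with n votes each where one side never trails are Dyck words, counted by C_n; here n = 9. So A = C_9 = 4862.
Full binary trees with 9 leaves have 9−1 = 8 internal nodes, so there are C_8 of them. So B = C_8 = 1430.
Non-crossing handshake pairings of 2n people are counted by C_n; 16 people gives n = 8. So D = C_8 = 1430.
A − B − D = 4862 − 1430 − 1430 = 2002.

2002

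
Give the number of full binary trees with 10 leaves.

A full binary tree with L leaves has L−1 internal nodes and is counted by C_{L−1}; L = 10 gives C_9.
C_9 = C_8 · 2(2·8+1)/(8+2) = 1430 · 34/10 = 4862.

4862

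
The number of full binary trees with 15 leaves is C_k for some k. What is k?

14

Full binary trees with 15 leaves have 15−1 = 14 internal nodes, so there are C_14 of them.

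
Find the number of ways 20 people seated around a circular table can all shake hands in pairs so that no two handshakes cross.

16796

With 20 = 2·10 people, non-crossing handshake pairings are non-crossing perfect matchings on a circle, counted by C_10.
C_10 = C_9 · 2(2·9+1)/(9+2) = 4862 · 38/11 = 16796.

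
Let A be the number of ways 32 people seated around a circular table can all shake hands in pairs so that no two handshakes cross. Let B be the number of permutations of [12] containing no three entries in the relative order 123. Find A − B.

35149658

With 32 = 2·16 people, non-crossing handshake pairings are non-crossing perfect matchings on a circle, counted by C_16. So A = C_16 = 35357670.
For any fixed pattern of length 3, the pattern-avoiding permutations of [12] number C_12. So B = C_12 = 208012.
A − B = 35357670 − 208012 = 35149658.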